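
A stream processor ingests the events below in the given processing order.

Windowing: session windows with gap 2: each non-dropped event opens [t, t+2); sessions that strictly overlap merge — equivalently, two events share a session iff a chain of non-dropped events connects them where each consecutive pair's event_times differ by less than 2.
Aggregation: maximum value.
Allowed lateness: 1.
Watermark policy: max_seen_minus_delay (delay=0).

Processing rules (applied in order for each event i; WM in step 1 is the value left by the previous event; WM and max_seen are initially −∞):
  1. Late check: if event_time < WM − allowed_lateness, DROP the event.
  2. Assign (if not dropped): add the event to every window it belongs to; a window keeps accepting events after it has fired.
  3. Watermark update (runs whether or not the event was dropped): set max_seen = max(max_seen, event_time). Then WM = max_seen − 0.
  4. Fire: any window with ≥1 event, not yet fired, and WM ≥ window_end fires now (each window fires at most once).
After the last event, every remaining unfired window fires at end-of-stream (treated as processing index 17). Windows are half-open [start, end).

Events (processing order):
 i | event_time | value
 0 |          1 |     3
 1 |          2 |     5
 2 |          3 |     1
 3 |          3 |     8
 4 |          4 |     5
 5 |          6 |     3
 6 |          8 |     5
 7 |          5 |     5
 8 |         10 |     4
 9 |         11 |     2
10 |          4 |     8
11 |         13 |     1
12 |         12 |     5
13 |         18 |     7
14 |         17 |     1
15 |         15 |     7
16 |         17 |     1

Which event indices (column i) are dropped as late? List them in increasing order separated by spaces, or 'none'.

i=0 t=1 v=3: → [1,3); WM=1
i=1 t=2 v=5: → [1,4); WM=2
i=2 t=3 v=1: → [1,5); WM=3
i=3 t=3 v=8: → [1,5); WM=3
i=4 t=4 v=5: → [1,6); WM=4
i=5 t=6 v=3: → [6,8); WM=6
i=6 t=8 v=5: → [8,10); WM=8
i=7 t=5 v=5: DROP (t<8-1); WM=8
i=8 t=10 v=4: → [10,12); WM=10
i=9 t=11 v=2: → [10,13); WM=11
i=10 t=4 v=8: DROP (t<11-1); WM=11
i=11 t=13 v=1: → [13,15); WM=13
i=12 t=12 v=5: → [10,15); WM=13
i=13 t=18 v=7: → [18,20); WM=18
i=14 t=17 v=1: → [17,20); WM=18
i=15 t=15 v=7: DROP (t<18-1); WM=18
i=16 t=17 v=1: → [17,20); WM=18

7 10 15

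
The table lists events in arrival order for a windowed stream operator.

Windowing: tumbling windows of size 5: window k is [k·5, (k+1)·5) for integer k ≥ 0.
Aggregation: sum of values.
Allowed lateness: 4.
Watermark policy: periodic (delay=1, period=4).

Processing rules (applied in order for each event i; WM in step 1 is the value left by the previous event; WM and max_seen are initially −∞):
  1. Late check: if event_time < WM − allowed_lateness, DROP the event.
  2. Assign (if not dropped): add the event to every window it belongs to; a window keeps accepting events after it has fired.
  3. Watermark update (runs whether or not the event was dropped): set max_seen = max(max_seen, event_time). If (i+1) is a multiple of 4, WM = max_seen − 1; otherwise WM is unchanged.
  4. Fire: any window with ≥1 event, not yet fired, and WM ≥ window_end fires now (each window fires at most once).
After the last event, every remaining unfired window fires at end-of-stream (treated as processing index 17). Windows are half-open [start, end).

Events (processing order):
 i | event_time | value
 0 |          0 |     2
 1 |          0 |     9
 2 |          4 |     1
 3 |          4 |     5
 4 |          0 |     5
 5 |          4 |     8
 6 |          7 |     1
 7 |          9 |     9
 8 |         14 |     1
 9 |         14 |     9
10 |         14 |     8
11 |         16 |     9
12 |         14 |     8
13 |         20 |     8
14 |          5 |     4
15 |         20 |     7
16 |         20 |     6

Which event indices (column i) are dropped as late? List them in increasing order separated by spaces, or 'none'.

14

i=0 t=0 v=2: → [0,5); WM=−∞
i=1 t=0 v=9: → [0,5); WM=−∞
i=2 t=4 v=1: → [0,5); WM=−∞
i=3 t=4 v=5: → [0,5); WM=3
i=4 t=0 v=5: → [0,5); WM=3
i=5 t=4 v=8: → [0,5); WM=3
i=6 t=7 v=1: → [5,10); WM=3
i=7 t=9 v=9: → [5,10); WM=8; [0,5) fires=30
i=8 t=14 v=1: → [10,15); WM=8
i=9 t=14 v=9: → [10,15); WM=8
i=10 t=14 v=8: → [10,15); WM=8
i=11 t=16 v=9: → [15,20); WM=15; [5,10) fires=10 [10,15) fires=18
i=12 t=14 v=8: → [10,15); WM=15
i=13 t=20 v=8: → [20,25); WM=15
i=14 t=5 v=4: DROP (t<15-4); WM=15
i=15 t=20 v=7: → [20,25); WM=19
i=16 t=20 v=6: → [20,25); WM=19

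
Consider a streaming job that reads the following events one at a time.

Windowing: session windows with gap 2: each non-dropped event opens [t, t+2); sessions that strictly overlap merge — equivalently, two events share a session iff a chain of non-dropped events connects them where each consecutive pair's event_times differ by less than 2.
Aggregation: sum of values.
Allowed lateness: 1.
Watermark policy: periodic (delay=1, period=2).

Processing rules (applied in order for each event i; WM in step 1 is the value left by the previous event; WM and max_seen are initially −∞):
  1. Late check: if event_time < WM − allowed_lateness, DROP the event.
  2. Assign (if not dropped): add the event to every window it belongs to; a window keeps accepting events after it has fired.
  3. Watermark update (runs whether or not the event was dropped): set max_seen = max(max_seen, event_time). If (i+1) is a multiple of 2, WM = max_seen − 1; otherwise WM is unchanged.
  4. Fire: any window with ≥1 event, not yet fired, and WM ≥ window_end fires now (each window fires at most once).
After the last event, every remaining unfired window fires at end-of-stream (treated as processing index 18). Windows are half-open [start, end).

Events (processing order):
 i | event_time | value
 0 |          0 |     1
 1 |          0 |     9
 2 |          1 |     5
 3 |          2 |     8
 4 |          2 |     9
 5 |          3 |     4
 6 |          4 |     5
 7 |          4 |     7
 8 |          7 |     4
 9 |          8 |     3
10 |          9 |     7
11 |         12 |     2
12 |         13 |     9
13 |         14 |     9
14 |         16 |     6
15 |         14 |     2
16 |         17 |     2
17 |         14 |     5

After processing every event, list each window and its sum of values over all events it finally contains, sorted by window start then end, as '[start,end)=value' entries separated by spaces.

[0,6)=48 [7,11)=14 [12,16)=27 [16,19)=8

i=0 t=0 v=1: → [0,2); WM=−∞
i=1 t=0 v=9: → [0,2); WM=-1
i=2 t=1 v=5: → [0,3); WM=-1
i=3 t=2 v=8: → [0,4); WM=1
i=4 t=2 v=9: → [0,4); WM=1
i=5 t=3 v=4: → [0,5); WM=2
i=6 t=4 v=5: → [0,6); WM=2
i=7 t=4 v=7: → [0,6); WM=3
i=8 t=7 v=4: → [7,9); WM=3
i=9 t=8 v=3: → [7,10); WM=7
i=10 t=9 v=7: → [7,11); WM=7
i=11 t=12 v=2: → [12,14); WM=11
i=12 t=13 v=9: → [12,15); WM=11
i=13 t=14 v=9: → [12,16); WM=13
i=14 t=16 v=6: → [16,18); WM=13
i=15 t=14 v=2: → [12,16); WM=15
i=16 t=17 v=2: → [16,19); WM=15
i=17 t=14 v=5: → [12,16); WM=16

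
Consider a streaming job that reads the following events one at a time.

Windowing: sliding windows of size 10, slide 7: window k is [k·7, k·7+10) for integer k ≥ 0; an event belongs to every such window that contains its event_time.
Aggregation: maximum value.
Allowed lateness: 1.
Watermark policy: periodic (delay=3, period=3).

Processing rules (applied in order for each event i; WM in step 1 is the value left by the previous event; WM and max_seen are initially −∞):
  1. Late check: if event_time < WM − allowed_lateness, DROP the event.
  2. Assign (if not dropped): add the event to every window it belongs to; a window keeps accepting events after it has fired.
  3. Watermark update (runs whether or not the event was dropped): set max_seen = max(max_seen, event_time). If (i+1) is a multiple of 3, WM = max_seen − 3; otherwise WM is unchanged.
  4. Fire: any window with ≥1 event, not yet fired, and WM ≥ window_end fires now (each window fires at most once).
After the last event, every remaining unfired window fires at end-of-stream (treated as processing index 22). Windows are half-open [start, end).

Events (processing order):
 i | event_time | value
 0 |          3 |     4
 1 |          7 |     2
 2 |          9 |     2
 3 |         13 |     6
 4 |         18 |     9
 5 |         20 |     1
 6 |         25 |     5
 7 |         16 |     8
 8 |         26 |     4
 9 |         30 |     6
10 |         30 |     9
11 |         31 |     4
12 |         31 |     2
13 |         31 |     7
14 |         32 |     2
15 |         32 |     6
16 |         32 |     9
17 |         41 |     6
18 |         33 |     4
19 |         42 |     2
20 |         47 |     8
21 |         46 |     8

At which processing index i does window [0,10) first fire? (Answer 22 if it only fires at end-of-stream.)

5

i=0 t=3 v=4: → [0,10); WM=−∞
i=1 t=7 v=2: → [7,17),[0,10); WM=−∞
i=2 t=9 v=2: → [7,17),[0,10); WM=6
i=3 t=13 v=6: → [7,17); WM=6
i=4 t=18 v=9: → [14,24); WM=6
i=5 t=20 v=1: → [14,24); WM=17; [0,10) fires=4 [7,17) fires=6
i=6 t=25 v=5: → [21,31); WM=17
i=7 t=16 v=8: → [14,24),[7,17); WM=17
i=8 t=26 v=4: → [21,31); WM=23
i=9 t=30 v=6: → [28,38),[21,31); WM=23
i=10 t=30 v=9: → [28,38),[21,31); WM=23
i=11 t=31 v=4: → [28,38); WM=28; [14,24) fires=9
i=12 t=31 v=2: → [28,38); WM=28
i=13 t=31 v=7: → [28,38); WM=28
i=14 t=32 v=2: → [28,38); WM=29
i=15 t=32 v=6: → [28,38); WM=29
i=16 t=32 v=9: → [28,38); WM=29
i=17 t=41 v=6: → [35,45); WM=38; [21,31) fires=9 [28,38) fires=9
i=18 t=33 v=4: DROP (t<38-1); WM=38
i=19 t=42 v=2: → [42,52),[35,45); WM=38
i=20 t=47 v=8: → [42,52); WM=44
i=21 t=46 v=8: → [42,52); WM=44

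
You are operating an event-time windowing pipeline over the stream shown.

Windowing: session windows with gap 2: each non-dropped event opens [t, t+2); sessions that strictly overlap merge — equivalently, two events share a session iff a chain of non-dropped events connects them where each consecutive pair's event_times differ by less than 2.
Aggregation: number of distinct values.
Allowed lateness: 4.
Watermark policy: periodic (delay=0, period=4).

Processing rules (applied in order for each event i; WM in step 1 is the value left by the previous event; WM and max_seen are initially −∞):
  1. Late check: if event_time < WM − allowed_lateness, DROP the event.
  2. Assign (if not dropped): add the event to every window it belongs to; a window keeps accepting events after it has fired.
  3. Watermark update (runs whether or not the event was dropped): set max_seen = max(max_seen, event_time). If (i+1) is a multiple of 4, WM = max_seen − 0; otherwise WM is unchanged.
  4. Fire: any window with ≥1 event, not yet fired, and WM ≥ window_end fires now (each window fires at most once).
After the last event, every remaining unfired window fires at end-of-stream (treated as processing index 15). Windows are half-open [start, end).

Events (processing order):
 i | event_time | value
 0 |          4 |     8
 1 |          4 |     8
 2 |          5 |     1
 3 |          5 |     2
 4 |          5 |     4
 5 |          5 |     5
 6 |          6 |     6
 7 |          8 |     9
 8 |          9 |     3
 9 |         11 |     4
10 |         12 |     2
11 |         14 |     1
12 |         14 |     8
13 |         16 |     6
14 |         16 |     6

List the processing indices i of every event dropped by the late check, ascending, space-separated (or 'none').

i=0 t=4 v=8: → [4,6); WM=−∞
i=1 t=4 v=8: → [4,6); WM=−∞
i=2 t=5 v=1: → [4,7); WM=−∞
i=3 t=5 v=2: → [4,7); WM=5
i=4 t=5 v=4: → [4,7); WM=5
i=5 t=5 v=5: → [4,7); WM=5
i=6 t=6 v=6: → [4,8); WM=5
i=7 t=8 v=9: → [8,10); WM=8
i=8 t=9 v=3: → [8,11); WM=8
i=9 t=11 v=4: → [11,13); WM=8
i=10 t=12 v=2: → [11,14); WM=8
i=11 t=14 v=1: → [14,16); WM=14
i=12 t=14 v=8: → [14,16); WM=14
i=13 t=16 v=6: → [16,18); WM=14
i=14 t=16 v=6: → [16,18); WM=14

none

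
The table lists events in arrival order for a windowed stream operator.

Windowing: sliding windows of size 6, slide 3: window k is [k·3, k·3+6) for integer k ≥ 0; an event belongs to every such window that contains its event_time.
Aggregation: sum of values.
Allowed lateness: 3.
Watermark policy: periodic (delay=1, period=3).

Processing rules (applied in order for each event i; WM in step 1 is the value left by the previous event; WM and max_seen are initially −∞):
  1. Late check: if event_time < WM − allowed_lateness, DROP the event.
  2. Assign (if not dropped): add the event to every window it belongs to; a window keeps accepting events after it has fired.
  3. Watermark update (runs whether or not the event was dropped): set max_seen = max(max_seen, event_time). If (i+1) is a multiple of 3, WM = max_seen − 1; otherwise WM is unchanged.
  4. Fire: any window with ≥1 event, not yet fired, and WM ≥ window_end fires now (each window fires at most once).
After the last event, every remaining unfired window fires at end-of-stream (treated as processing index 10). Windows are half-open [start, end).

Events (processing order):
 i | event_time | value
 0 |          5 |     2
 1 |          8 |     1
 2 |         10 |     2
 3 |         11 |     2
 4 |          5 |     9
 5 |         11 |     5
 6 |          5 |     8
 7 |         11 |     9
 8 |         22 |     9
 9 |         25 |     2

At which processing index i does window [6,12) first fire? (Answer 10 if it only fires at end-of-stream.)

i=0 t=5 v=2: → [3,9),[0,6); WM=−∞
i=1 t=8 v=1: → [6,12),[3,9); WM=−∞
i=2 t=10 v=2: → [9,15),[6,12); WM=9; [0,6) fires=2 [3,9) fires=3
i=3 t=11 v=2: → [9,15),[6,12); WM=9
i=4 t=5 v=9: DROP (t<9-3); WM=9
i=5 t=11 v=5: → [9,15),[6,12); WM=10
i=6 t=5 v=8: DROP (t<10-3); WM=10
i=7 t=11 v=9: → [9,15),[6,12); WM=10
i=8 t=22 v=9: → [21,27),[18,24); WM=21; [6,12) fires=19 [9,15) fires=18
i=9 t=25 v=2: → [24,30),[21,27); WM=21

8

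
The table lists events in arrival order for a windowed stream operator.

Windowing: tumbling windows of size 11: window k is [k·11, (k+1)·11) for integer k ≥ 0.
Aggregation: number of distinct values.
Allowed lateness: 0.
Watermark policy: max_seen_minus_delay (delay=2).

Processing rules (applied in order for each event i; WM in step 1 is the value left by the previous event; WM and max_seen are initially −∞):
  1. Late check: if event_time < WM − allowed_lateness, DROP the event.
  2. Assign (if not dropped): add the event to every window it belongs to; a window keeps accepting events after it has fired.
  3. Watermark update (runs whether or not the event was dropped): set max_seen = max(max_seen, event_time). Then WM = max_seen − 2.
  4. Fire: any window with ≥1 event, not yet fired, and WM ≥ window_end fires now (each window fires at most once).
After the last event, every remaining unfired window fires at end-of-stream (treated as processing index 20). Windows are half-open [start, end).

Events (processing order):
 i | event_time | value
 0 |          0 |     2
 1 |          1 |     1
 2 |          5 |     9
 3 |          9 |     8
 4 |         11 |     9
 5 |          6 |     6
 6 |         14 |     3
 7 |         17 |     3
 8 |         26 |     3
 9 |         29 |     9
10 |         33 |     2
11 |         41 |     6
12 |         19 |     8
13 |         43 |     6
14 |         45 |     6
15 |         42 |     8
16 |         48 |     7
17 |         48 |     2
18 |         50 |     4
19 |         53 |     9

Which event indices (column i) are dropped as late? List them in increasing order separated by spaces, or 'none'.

i=0 t=0 v=2: → [0,11); WM=-2
i=1 t=1 v=1: → [0,11); WM=-1
i=2 t=5 v=9: → [0,11); WM=3
i=3 t=9 v=8: → [0,11); WM=7
i=4 t=11 v=9: → [11,22); WM=9
i=5 t=6 v=6: DROP (t<9-0); WM=9
i=6 t=14 v=3: → [11,22); WM=12; [0,11) fires=4
i=7 t=17 v=3: → [11,22); WM=15
i=8 t=26 v=3: → [22,33); WM=24; [11,22) fires=2
i=9 t=29 v=9: → [22,33); WM=27
i=10 t=33 v=2: → [33,44); WM=31
i=11 t=41 v=6: → [33,44); WM=39; [22,33) fires=2
i=12 t=19 v=8: DROP (t<39-0); WM=39
i=13 t=43 v=6: → [33,44); WM=41
i=14 t=45 v=6: → [44,55); WM=43
i=15 t=42 v=8: DROP (t<43-0); WM=43
i=16 t=48 v=7: → [44,55); WM=46; [33,44) fires=2
i=17 t=48 v=2: → [44,55); WM=46
i=18 t=50 v=4: → [44,55); WM=48
i=19 t=53 v=9: → [44,55); WM=51

5 12 15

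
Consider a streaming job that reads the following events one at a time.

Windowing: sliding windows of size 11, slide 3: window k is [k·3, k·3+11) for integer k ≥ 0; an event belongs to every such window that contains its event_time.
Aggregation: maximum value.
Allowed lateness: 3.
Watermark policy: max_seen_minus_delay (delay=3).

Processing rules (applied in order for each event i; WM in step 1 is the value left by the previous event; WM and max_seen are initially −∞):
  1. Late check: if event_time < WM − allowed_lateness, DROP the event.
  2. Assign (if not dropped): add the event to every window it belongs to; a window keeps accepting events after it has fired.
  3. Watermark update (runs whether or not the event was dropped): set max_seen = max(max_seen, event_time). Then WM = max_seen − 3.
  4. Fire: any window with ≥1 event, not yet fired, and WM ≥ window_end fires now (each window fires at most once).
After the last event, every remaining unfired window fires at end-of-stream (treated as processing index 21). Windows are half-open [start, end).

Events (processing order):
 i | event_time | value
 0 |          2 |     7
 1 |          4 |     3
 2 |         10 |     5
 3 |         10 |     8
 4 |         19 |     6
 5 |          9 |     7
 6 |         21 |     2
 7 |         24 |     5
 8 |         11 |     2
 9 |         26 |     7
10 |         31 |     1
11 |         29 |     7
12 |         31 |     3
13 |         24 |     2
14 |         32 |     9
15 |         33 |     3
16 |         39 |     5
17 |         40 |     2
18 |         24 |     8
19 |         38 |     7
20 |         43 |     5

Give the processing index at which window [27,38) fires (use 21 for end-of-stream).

i=0 t=2 v=7: → [0,11); WM=-1
i=1 t=4 v=3: → [3,14),[0,11); WM=1
i=2 t=10 v=5: → [9,20),[6,17),[3,14),[0,11); WM=7
i=3 t=10 v=8: → [9,20),[6,17),[3,14),[0,11); WM=7
i=4 t=19 v=6: → [18,29),[15,26),[12,23),[9,20); WM=16; [0,11) fires=8 [3,14) fires=8
i=5 t=9 v=7: DROP (t<16-3); WM=16
i=6 t=21 v=2: → [21,32),[18,29),[15,26),[12,23); WM=18; [6,17) fires=8
i=7 t=24 v=5: → [24,35),[21,32),[18,29),[15,26); WM=21; [9,20) fires=8
i=8 t=11 v=2: DROP (t<21-3); WM=21
i=9 t=26 v=7: → [24,35),[21,32),[18,29); WM=23; [12,23) fires=6
i=10 t=31 v=1: → [30,41),[27,38),[24,35),[21,32); WM=28; [15,26) fires=6
i=11 t=29 v=7: → [27,38),[24,35),[21,32); WM=28
i=12 t=31 v=3: → [30,41),[27,38),[24,35),[21,32); WM=28
i=13 t=24 v=2: DROP (t<28-3); WM=28
i=14 t=32 v=9: → [30,41),[27,38),[24,35); WM=29; [18,29) fires=7
i=15 t=33 v=3: → [33,44),[30,41),[27,38),[24,35); WM=30
i=16 t=39 v=5: → [39,50),[36,47),[33,44),[30,41); WM=36; [21,32) fires=7 [24,35) fires=9
i=17 t=40 v=2: → [39,50),[36,47),[33,44),[30,41); WM=37
i=18 t=24 v=8: DROP (t<37-3); WM=37
i=19 t=38 v=7: → [36,47),[33,44),[30,41); WM=37
i=20 t=43 v=5: → [42,53),[39,50),[36,47),[33,44); WM=40; [27,38) fires=9

20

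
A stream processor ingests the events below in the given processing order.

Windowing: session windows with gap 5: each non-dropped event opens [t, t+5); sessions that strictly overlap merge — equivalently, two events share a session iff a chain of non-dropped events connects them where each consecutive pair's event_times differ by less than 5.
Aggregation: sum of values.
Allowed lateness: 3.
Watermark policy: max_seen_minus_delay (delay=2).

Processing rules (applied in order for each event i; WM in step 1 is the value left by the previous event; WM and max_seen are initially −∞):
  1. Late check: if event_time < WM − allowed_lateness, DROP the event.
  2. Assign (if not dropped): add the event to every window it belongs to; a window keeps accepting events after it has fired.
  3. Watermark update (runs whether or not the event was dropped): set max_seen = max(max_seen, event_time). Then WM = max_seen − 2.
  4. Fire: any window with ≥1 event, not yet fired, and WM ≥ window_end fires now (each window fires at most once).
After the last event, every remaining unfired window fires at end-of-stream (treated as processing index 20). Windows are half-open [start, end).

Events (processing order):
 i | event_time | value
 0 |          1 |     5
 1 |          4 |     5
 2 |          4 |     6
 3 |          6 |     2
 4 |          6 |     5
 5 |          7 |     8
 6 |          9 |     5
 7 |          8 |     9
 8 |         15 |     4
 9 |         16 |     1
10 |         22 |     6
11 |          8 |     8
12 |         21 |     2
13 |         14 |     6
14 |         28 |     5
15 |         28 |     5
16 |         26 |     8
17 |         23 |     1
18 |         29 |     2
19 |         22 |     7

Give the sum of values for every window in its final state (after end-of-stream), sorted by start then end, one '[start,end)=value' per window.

[1,14)=45 [15,21)=5 [21,34)=29

i=0 t=1 v=5: → [1,6); WM=-1
i=1 t=4 v=5: → [1,9); WM=2
i=2 t=4 v=6: → [1,9); WM=2
i=3 t=6 v=2: → [1,11); WM=4
i=4 t=6 v=5: → [1,11); WM=4
i=5 t=7 v=8: → [1,12); WM=5
i=6 t=9 v=5: → [1,14); WM=7
i=7 t=8 v=9: → [1,14); WM=7
i=8 t=15 v=4: → [15,20); WM=13
i=9 t=16 v=1: → [15,21); WM=14
i=10 t=22 v=6: → [22,27); WM=20
i=11 t=8 v=8: DROP (t<20-3); WM=20
i=12 t=21 v=2: → [21,27); WM=20
i=13 t=14 v=6: DROP (t<20-3); WM=20
i=14 t=28 v=5: → [28,33); WM=26
i=15 t=28 v=5: → [28,33); WM=26
i=16 t=26 v=8: → [21,33); WM=26
i=17 t=23 v=1: → [21,33); WM=26
i=18 t=29 v=2: → [21,34); WM=27
i=19 t=22 v=7: DROP (t<27-3); WM=27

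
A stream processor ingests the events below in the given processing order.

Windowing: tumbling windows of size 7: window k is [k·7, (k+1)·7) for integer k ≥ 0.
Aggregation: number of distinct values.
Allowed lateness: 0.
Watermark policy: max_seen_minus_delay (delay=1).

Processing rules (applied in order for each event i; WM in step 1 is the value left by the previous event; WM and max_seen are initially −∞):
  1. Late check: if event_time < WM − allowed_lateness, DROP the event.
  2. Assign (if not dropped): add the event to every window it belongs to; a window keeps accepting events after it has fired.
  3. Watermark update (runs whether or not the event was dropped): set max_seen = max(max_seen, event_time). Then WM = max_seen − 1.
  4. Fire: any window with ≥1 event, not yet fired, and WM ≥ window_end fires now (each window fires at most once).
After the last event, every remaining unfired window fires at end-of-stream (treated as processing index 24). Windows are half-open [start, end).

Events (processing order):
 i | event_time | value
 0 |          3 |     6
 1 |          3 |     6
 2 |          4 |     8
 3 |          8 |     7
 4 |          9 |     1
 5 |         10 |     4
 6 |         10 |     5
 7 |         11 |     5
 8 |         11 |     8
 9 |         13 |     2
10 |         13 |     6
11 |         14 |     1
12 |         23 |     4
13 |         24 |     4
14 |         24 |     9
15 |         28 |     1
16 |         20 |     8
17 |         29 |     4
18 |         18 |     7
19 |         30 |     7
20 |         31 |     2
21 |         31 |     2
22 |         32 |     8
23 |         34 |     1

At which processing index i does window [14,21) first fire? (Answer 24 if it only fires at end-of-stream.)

12

i=0 t=3 v=6: → [0,7); WM=2
i=1 t=3 v=6: → [0,7); WM=2
i=2 t=4 v=8: → [0,7); WM=3
i=3 t=8 v=7: → [7,14); WM=7; [0,7) fires=2
i=4 t=9 v=1: → [7,14); WM=8
i=5 t=10 v=4: → [7,14); WM=9
i=6 t=10 v=5: → [7,14); WM=9
i=7 t=11 v=5: → [7,14); WM=10
i=8 t=11 v=8: → [7,14); WM=10
i=9 t=13 v=2: → [7,14); WM=12
i=10 t=13 v=6: → [7,14); WM=12
i=11 t=14 v=1: → [14,21); WM=13
i=12 t=23 v=4: → [21,28); WM=22; [7,14) fires=7 [14,21) fires=1
i=13 t=24 v=4: → [21,28); WM=23
i=14 t=24 v=9: → [21,28); WM=23
i=15 t=28 v=1: → [28,35); WM=27
i=16 t=20 v=8: DROP (t<27-0); WM=27
i=17 t=29 v=4: → [28,35); WM=28; [21,28) fires=2
i=18 t=18 v=7: DROP (t<28-0); WM=28
i=19 t=30 v=7: → [28,35); WM=29
i=20 t=31 v=2: → [28,35); WM=30
i=21 t=31 v=2: → [28,35); WM=30
i=22 t=32 v=8: → [28,35); WM=31
i=23 t=34 v=1: → [28,35); WM=33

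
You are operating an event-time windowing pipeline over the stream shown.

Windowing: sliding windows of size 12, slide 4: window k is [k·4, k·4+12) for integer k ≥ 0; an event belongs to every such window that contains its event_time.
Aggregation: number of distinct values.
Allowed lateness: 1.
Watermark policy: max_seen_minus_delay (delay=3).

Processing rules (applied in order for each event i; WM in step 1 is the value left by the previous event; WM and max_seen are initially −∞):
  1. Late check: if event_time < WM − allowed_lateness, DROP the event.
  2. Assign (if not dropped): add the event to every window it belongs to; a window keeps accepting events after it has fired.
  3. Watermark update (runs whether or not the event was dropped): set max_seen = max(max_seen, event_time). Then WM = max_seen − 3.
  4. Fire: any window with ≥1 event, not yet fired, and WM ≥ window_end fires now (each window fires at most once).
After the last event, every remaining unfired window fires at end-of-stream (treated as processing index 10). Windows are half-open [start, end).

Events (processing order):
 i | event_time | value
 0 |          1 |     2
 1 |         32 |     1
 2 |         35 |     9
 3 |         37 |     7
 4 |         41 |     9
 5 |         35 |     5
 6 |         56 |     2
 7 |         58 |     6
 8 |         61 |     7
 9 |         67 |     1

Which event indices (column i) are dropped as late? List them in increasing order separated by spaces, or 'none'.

i=0 t=1 v=2: → [0,12); WM=-2
i=1 t=32 v=1: → [32,44),[28,40),[24,36); WM=29; [0,12) fires=1
i=2 t=35 v=9: → [32,44),[28,40),[24,36); WM=32
i=3 t=37 v=7: → [36,48),[32,44),[28,40); WM=34
i=4 t=41 v=9: → [40,52),[36,48),[32,44); WM=38; [24,36) fires=2
i=5 t=35 v=5: DROP (t<38-1); WM=38
i=6 t=56 v=2: → [56,68),[52,64),[48,60); WM=53; [28,40) fires=3 [32,44) fires=3 [36,48) fires=2 [40,52) fires=1
i=7 t=58 v=6: → [56,68),[52,64),[48,60); WM=55
i=8 t=61 v=7: → [60,72),[56,68),[52,64); WM=58
i=9 t=67 v=1: → [64,76),[60,72),[56,68); WM=64; [48,60) fires=2 [52,64) fires=3

5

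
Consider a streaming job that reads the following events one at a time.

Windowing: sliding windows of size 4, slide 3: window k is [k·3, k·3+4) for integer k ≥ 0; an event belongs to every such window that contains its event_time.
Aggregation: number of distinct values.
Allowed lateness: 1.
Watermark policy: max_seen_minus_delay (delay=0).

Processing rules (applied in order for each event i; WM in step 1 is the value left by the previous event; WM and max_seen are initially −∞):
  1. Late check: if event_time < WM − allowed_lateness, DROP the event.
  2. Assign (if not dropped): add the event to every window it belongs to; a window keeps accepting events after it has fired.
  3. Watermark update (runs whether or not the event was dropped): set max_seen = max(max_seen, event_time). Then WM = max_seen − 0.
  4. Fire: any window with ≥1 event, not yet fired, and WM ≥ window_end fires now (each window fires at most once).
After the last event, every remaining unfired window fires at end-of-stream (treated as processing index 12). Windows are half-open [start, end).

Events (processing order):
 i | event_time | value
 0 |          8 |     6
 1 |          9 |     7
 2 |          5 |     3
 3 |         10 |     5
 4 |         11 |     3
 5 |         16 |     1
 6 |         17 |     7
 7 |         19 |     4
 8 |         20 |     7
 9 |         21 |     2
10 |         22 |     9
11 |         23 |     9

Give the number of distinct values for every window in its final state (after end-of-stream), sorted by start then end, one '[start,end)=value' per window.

[6,10)=2 [9,13)=3 [15,19)=2 [18,22)=3 [21,25)=2

i=0 t=8 v=6: → [6,10); WM=8
i=1 t=9 v=7: → [9,13),[6,10); WM=9
i=2 t=5 v=3: DROP (t<9-1); WM=9
i=3 t=10 v=5: → [9,13); WM=10; [6,10) fires=2
i=4 t=11 v=3: → [9,13); WM=11
i=5 t=16 v=1: → [15,19); WM=16; [9,13) fires=3
i=6 t=17 v=7: → [15,19); WM=17
i=7 t=19 v=4: → [18,22); WM=19; [15,19) fires=2
i=8 t=20 v=7: → [18,22); WM=20
i=9 t=21 v=2: → [21,25),[18,22); WM=21
i=10 t=22 v=9: → [21,25); WM=22; [18,22) fires=3
i=11 t=23 v=9: → [21,25); WM=23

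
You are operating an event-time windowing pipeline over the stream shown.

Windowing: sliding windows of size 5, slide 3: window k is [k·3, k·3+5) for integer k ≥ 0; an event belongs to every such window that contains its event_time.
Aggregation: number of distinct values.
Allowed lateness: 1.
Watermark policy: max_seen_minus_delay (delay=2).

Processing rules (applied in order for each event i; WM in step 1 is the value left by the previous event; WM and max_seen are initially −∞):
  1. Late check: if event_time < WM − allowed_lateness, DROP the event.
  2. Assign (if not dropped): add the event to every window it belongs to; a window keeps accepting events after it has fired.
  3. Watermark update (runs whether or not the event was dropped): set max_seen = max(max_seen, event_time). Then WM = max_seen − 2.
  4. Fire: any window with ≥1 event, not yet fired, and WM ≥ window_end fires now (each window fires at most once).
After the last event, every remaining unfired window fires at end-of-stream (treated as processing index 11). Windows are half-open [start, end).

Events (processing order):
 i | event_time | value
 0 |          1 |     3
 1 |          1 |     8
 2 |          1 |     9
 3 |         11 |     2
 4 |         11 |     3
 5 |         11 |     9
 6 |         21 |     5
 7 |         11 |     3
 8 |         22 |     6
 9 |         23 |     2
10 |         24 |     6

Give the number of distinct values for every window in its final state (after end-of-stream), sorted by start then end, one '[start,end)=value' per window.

i=0 t=1 v=3: → [0,5); WM=-1
i=1 t=1 v=8: → [0,5); WM=-1
i=2 t=1 v=9: → [0,5); WM=-1
i=3 t=11 v=2: → [9,14); WM=9; [0,5) fires=3
i=4 t=11 v=3: → [9,14); WM=9
i=5 t=11 v=9: → [9,14); WM=9
i=6 t=21 v=5: → [21,26),[18,23); WM=19; [9,14) fires=3
i=7 t=11 v=3: DROP (t<19-1); WM=19
i=8 t=22 v=6: → [21,26),[18,23); WM=20
i=9 t=23 v=2: → [21,26); WM=21
i=10 t=24 v=6: → [24,29),[21,26); WM=22

[0,5)=3 [9,14)=3 [18,23)=2 [21,26)=3 [24,29)=1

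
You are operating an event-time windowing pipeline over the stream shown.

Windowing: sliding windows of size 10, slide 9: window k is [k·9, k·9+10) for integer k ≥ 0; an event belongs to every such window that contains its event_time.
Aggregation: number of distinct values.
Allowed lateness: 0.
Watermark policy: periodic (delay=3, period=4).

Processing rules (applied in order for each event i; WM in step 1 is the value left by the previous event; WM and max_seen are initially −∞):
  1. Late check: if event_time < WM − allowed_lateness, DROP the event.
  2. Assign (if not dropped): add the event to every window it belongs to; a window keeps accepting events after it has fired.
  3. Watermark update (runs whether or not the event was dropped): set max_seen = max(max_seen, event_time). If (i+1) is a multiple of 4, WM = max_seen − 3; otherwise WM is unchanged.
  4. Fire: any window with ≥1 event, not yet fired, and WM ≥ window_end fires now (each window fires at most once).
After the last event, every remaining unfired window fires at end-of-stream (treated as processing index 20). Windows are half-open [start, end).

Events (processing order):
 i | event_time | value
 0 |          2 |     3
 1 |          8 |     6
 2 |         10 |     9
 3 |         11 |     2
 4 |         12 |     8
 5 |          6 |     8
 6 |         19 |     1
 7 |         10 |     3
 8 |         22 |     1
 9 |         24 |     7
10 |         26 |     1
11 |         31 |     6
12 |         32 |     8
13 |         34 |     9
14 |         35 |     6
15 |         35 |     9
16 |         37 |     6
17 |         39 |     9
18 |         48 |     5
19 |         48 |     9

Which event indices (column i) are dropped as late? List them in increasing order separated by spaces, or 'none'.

i=0 t=2 v=3: → [0,10); WM=−∞
i=1 t=8 v=6: → [0,10); WM=−∞
i=2 t=10 v=9: → [9,19); WM=−∞
i=3 t=11 v=2: → [9,19); WM=8
i=4 t=12 v=8: → [9,19); WM=8
i=5 t=6 v=8: DROP (t<8-0); WM=8
i=6 t=19 v=1: → [18,28); WM=8
i=7 t=10 v=3: → [9,19); WM=16; [0,10) fires=2
i=8 t=22 v=1: → [18,28); WM=16
i=9 t=24 v=7: → [18,28); WM=16
i=10 t=26 v=1: → [18,28); WM=16
i=11 t=31 v=6: → [27,37); WM=28; [9,19) fires=4 [18,28) fires=2
i=12 t=32 v=8: → [27,37); WM=28
i=13 t=34 v=9: → [27,37); WM=28
i=14 t=35 v=6: → [27,37); WM=28
i=15 t=35 v=9: → [27,37); WM=32
i=16 t=37 v=6: → [36,46); WM=32
i=17 t=39 v=9: → [36,46); WM=32
i=18 t=48 v=5: → [45,55); WM=32
i=19 t=48 v=9: → [45,55); WM=45; [27,37) fires=3

5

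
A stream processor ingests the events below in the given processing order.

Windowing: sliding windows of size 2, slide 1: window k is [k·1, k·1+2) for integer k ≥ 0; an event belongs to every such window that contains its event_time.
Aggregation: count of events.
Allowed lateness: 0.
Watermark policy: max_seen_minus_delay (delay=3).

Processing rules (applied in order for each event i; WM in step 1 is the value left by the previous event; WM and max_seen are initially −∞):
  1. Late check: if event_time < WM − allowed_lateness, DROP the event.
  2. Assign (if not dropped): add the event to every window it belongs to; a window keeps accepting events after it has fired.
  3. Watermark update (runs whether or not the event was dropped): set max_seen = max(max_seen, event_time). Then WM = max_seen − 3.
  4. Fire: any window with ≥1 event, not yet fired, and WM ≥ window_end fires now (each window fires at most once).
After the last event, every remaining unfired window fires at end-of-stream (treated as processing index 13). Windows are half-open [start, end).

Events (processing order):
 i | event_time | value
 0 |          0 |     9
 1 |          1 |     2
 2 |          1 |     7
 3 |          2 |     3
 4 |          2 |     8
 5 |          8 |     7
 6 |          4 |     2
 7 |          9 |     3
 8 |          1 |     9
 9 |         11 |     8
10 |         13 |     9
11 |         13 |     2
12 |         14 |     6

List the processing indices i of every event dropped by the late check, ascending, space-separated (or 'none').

i=0 t=0 v=9: → [0,2); WM=-3
i=1 t=1 v=2: → [1,3),[0,2); WM=-2
i=2 t=1 v=7: → [1,3),[0,2); WM=-2
i=3 t=2 v=3: → [2,4),[1,3); WM=-1
i=4 t=2 v=8: → [2,4),[1,3); WM=-1
i=5 t=8 v=7: → [8,10),[7,9); WM=5; [0,2) fires=3 [1,3) fires=4 [2,4) fires=2
i=6 t=4 v=2: DROP (t<5-0); WM=5
i=7 t=9 v=3: → [9,11),[8,10); WM=6
i=8 t=1 v=9: DROP (t<6-0); WM=6
i=9 t=11 v=8: → [11,13),[10,12); WM=8
i=10 t=13 v=9: → [13,15),[12,14); WM=10; [7,9) fires=1 [8,10) fires=2
i=11 t=13 v=2: → [13,15),[12,14); WM=10
i=12 t=14 v=6: → [14,16),[13,15); WM=11; [9,11) fires=1

6 8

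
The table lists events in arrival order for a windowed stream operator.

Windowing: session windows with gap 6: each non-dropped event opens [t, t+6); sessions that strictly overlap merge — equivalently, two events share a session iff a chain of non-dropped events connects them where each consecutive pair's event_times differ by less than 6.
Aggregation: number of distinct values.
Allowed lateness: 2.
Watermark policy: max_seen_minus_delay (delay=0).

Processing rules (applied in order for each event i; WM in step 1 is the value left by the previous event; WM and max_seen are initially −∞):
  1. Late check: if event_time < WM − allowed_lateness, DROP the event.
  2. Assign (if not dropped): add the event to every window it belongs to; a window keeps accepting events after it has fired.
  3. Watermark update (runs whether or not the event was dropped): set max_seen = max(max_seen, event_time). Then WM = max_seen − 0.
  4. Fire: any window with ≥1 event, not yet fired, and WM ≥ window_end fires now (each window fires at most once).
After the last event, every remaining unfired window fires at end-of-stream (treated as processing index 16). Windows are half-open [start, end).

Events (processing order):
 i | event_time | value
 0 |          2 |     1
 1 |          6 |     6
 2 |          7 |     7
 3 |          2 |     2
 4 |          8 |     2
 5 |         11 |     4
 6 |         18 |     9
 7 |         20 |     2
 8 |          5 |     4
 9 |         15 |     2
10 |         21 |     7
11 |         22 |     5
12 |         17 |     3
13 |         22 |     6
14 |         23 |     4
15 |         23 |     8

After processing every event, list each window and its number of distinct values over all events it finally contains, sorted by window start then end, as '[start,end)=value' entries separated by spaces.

i=0 t=2 v=1: → [2,8); WM=2
i=1 t=6 v=6: → [2,12); WM=6
i=2 t=7 v=7: → [2,13); WM=7
i=3 t=2 v=2: DROP (t<7-2); WM=7
i=4 t=8 v=2: → [2,14); WM=8
i=5 t=11 v=4: → [2,17); WM=11
i=6 t=18 v=9: → [18,24); WM=18
i=7 t=20 v=2: → [18,26); WM=20
i=8 t=5 v=4: DROP (t<20-2); WM=20
i=9 t=15 v=2: DROP (t<20-2); WM=20
i=10 t=21 v=7: → [18,27); WM=21
i=11 t=22 v=5: → [18,28); WM=22
i=12 t=17 v=3: DROP (t<22-2); WM=22
i=13 t=22 v=6: → [18,28); WM=22
i=14 t=23 v=4: → [18,29); WM=23
i=15 t=23 v=8: → [18,29); WM=23

[2,17)=5 [18,29)=7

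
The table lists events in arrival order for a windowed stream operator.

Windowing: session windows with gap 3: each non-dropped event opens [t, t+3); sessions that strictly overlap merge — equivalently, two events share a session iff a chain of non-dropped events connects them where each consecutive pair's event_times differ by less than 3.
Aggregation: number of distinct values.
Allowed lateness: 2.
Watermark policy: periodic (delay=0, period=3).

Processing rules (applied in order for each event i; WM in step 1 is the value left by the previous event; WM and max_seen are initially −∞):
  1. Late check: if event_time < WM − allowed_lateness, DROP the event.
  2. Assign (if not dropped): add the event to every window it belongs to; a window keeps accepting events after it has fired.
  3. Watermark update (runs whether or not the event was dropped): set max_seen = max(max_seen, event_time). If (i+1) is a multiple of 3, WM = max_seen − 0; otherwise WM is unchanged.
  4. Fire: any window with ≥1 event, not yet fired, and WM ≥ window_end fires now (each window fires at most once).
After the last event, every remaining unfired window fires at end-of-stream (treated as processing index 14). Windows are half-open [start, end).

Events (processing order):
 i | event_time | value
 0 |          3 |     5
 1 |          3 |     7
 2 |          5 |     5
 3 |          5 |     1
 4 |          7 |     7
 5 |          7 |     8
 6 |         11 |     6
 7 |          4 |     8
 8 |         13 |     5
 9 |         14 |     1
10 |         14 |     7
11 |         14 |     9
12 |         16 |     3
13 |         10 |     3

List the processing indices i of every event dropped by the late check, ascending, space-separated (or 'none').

i=0 t=3 v=5: → [3,6); WM=−∞
i=1 t=3 v=7: → [3,6); WM=−∞
i=2 t=5 v=5: → [3,8); WM=5
i=3 t=5 v=1: → [3,8); WM=5
i=4 t=7 v=7: → [3,10); WM=5
i=5 t=7 v=8: → [3,10); WM=7
i=6 t=11 v=6: → [11,14); WM=7
i=7 t=4 v=8: DROP (t<7-2); WM=7
i=8 t=13 v=5: → [11,16); WM=13
i=9 t=14 v=1: → [11,17); WM=13
i=10 t=14 v=7: → [11,17); WM=13
i=11 t=14 v=9: → [11,17); WM=14
i=12 t=16 v=3: → [11,19); WM=14
i=13 t=10 v=3: DROP (t<14-2); WM=14

7 13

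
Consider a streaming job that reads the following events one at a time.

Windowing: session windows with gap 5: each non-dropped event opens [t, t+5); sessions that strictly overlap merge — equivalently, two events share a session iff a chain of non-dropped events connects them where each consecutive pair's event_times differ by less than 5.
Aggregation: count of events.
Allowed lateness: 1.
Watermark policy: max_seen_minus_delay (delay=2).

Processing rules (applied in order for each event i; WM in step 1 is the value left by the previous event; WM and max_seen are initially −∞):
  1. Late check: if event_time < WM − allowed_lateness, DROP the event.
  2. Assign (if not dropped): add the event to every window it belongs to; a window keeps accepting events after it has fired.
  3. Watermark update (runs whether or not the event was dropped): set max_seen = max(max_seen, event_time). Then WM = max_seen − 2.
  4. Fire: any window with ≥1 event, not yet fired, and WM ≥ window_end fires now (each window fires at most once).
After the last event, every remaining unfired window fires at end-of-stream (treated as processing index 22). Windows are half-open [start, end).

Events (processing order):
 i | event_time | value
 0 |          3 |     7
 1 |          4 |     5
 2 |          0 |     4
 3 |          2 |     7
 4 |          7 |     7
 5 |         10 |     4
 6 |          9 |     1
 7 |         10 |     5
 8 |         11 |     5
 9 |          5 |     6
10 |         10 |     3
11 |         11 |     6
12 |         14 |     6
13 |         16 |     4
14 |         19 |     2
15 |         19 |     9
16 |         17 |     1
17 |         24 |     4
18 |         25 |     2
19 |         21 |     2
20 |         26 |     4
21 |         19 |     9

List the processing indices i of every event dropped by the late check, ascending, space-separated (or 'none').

2 9 19 21

i=0 t=3 v=7: → [3,8); WM=1
i=1 t=4 v=5: → [3,9); WM=2
i=2 t=0 v=4: DROP (t<2-1); WM=2
i=3 t=2 v=7: → [2,9); WM=2
i=4 t=7 v=7: → [2,12); WM=5
i=5 t=10 v=4: → [2,15); WM=8
i=6 t=9 v=1: → [2,15); WM=8
i=7 t=10 v=5: → [2,15); WM=8
i=8 t=11 v=5: → [2,16); WM=9
i=9 t=5 v=6: DROP (t<9-1); WM=9
i=10 t=10 v=3: → [2,16); WM=9
i=11 t=11 v=6: → [2,16); WM=9
i=12 t=14 v=6: → [2,19); WM=12
i=13 t=16 v=4: → [2,21); WM=14
i=14 t=19 v=2: → [2,24); WM=17
i=15 t=19 v=9: → [2,24); WM=17
i=16 t=17 v=1: → [2,24); WM=17
i=17 t=24 v=4: → [24,29); WM=22
i=18 t=25 v=2: → [24,30); WM=23
i=19 t=21 v=2: DROP (t<23-1); WM=23
i=20 t=26 v=4: → [24,31); WM=24
i=21 t=19 v=9: DROP (t<24-1); WM=24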